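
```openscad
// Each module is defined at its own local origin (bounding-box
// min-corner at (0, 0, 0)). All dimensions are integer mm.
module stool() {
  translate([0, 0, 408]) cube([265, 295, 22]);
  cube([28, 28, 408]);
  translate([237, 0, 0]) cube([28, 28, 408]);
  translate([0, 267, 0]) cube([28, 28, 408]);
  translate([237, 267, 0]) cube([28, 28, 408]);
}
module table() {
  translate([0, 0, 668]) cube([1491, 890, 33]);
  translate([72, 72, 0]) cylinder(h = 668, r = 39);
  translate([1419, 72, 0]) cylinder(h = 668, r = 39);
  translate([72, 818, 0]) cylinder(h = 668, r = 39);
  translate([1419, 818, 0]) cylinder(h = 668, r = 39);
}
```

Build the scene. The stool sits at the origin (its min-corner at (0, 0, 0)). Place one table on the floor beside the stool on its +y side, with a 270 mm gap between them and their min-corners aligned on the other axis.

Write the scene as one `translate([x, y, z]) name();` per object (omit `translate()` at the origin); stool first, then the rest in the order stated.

stool();
translate([0, 565, 0]) table();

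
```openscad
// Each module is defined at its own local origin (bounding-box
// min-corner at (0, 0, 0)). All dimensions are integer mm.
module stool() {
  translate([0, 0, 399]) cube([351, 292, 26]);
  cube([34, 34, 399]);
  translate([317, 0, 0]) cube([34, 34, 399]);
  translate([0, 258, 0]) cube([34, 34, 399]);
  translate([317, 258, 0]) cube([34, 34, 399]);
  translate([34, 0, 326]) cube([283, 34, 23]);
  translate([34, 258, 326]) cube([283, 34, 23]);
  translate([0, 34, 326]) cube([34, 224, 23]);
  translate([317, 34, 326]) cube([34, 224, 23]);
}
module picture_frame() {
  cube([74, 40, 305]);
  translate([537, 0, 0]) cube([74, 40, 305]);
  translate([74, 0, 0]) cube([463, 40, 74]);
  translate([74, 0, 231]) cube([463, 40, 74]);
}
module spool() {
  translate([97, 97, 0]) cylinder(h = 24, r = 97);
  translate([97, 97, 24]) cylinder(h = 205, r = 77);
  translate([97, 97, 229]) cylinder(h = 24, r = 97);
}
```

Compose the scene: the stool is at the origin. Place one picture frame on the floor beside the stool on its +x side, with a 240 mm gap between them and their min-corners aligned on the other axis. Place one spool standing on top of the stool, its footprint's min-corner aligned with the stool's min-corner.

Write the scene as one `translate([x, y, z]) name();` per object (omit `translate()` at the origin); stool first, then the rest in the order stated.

stool();
translate([591, 0, 0]) picture_frame();
translate([0, 0, 425]) spool();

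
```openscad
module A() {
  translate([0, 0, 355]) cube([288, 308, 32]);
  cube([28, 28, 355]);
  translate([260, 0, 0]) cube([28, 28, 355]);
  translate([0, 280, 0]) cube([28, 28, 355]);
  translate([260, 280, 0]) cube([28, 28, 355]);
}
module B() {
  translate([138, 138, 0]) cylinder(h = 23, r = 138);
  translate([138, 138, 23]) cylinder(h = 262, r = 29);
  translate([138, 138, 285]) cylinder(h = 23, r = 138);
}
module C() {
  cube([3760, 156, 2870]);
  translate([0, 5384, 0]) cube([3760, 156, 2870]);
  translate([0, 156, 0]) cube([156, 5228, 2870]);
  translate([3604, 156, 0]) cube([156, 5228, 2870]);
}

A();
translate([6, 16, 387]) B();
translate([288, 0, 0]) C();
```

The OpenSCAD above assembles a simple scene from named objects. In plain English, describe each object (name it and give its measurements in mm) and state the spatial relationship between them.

A is a simple wooden stool: a rectangular seat 288 mm (x) by 308 mm (y), 32 mm thick, top face at z = 387 mm, on four square legs, each 28×28 mm in cross-section. The legs rest on z = 0, each flush with a corner of the seat.

B is a spool: two coaxial disc flanges of radius 138 mm and thickness 23 mm, joined by a core cylinder of radius 29 mm and height 262 mm. The lower flange rests on z = 0 and the three cylinders share a vertical axis.

C is a box-shaped house frame (walls only): outside footprint 3760×5540 mm, wall height 2870 mm, wall thickness 156 mm. The two y-facing walls run the full x-width; the two x-facing walls fit between the inner faces of the y-facing walls.

The spool is on top of the stool, centred. The house frame is against the stool's +x side, with their −y faces flush.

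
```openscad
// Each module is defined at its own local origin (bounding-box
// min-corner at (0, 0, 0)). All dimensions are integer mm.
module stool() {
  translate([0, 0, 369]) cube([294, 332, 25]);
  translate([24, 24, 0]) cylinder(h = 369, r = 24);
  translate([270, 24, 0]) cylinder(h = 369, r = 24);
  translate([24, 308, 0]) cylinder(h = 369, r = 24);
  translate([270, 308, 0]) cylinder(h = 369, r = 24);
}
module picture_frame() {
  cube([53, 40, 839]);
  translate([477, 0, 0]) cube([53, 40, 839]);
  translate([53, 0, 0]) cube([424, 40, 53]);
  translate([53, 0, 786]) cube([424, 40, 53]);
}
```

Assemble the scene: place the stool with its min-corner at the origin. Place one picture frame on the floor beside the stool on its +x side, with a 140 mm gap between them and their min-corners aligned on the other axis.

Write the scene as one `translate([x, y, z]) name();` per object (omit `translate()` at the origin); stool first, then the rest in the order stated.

stool();
translate([434, 0, 0]) picture_frame();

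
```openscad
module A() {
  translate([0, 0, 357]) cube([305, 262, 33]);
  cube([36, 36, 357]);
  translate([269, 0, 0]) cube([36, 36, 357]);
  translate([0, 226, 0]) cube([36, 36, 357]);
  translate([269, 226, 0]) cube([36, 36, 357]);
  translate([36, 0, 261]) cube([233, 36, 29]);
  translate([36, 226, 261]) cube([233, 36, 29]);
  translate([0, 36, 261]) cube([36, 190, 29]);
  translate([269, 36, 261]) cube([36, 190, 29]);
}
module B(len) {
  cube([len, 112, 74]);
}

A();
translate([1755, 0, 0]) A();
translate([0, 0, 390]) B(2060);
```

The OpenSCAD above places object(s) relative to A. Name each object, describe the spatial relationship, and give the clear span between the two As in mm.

A is a stool. B is a beam. A beam spans the tops of two stools. The clear span between the two stools is 1450 mm.

Second stool starts at x = 1755; first ends at x = 305; clear span = 1755 − 305 = 1450 mm.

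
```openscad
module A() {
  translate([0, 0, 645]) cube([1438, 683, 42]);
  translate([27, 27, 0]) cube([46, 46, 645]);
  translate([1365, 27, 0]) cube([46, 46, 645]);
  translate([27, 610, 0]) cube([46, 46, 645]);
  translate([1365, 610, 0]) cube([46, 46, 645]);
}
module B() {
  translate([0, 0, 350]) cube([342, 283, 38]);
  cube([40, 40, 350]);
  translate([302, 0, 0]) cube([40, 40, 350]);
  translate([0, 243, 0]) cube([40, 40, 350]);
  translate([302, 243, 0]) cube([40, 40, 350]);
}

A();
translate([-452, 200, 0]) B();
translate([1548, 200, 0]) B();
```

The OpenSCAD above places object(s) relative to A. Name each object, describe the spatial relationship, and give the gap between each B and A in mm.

A is a table. B is a stool. Two stools sit around the table at the −x, +x sides. The gap between each stool and the table is 110 mm.

Each stool's nearest face is 110 mm from the table's bounding box.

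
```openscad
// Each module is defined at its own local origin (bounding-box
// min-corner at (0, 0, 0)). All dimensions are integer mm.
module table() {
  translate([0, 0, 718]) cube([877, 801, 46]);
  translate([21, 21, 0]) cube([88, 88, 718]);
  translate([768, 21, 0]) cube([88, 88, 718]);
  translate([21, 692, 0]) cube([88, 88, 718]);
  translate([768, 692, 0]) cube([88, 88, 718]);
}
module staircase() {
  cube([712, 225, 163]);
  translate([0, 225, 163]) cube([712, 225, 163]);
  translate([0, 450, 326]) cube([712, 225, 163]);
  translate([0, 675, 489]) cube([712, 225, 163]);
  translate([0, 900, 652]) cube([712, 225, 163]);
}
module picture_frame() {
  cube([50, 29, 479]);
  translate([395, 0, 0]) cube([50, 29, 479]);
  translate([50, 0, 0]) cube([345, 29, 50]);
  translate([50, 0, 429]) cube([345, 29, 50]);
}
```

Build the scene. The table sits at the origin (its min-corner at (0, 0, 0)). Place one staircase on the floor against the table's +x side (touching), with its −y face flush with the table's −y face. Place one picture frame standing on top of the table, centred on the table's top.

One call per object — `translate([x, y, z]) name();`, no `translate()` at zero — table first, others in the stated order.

table();
translate([877, 0, 0]) staircase();
translate([216, 386, 764]) picture_frame();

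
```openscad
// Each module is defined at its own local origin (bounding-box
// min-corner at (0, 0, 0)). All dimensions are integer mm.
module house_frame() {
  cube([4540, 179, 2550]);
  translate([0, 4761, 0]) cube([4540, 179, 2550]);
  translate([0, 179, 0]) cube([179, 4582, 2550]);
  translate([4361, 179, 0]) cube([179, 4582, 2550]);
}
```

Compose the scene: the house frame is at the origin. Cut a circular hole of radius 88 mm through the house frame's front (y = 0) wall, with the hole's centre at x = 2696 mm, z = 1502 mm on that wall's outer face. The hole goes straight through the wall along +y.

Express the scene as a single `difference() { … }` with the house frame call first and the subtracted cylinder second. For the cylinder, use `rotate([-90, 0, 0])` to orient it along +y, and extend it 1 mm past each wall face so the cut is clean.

difference() {
  house_frame();
  translate([2696, -1, 1502]) rotate([-90, 0, 0]) cylinder(h = 181, r = 88);
}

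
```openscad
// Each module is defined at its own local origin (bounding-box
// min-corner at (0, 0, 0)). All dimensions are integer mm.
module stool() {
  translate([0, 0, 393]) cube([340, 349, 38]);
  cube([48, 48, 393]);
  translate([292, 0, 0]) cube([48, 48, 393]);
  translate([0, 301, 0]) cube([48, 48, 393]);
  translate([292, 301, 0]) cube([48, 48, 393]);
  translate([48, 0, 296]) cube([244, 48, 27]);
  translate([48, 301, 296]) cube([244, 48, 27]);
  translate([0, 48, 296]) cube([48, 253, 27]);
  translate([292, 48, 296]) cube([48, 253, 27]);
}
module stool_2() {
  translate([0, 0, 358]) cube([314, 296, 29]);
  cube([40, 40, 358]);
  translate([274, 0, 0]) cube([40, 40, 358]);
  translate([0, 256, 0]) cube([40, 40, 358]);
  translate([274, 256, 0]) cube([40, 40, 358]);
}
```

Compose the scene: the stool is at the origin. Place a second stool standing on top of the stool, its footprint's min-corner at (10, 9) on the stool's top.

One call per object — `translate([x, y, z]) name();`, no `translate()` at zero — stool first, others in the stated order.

stool();
translate([10, 9, 431]) stool_2();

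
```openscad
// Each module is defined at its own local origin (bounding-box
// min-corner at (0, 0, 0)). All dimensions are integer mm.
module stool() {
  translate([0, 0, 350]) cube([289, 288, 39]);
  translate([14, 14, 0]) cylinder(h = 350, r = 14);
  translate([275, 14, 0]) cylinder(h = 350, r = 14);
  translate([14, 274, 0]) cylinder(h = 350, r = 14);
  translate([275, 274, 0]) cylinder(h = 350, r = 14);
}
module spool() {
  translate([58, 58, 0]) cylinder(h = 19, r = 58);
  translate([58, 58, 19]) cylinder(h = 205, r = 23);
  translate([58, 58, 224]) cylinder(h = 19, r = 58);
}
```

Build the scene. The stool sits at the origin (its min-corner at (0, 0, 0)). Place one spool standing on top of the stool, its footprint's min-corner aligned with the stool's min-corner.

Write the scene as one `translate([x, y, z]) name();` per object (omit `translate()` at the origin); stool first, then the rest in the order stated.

stool();
translate([0, 0, 389]) spool();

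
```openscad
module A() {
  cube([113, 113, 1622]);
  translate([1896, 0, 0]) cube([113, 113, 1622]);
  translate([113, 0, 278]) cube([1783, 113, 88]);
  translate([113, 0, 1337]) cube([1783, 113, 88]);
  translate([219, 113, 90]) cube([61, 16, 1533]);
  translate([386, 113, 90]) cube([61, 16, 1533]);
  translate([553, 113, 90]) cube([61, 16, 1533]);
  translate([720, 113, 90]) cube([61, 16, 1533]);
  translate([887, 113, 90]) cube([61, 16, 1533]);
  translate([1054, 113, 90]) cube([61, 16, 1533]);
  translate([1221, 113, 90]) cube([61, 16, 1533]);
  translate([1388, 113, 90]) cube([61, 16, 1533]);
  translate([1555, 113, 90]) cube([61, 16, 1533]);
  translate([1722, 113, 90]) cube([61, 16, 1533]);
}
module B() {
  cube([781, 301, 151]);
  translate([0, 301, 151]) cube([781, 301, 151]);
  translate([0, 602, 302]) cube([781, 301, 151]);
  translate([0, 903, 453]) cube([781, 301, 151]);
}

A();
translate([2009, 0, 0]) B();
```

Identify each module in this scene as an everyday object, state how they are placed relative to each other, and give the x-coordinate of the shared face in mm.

A is a fence section. B is a staircase. The staircase is against the fence section's +x side, with their −y faces flush. The x-coordinate of the shared face is 2009 mm.

The fence section's +x face and the staircase's −x face are both at x = 2009 mm.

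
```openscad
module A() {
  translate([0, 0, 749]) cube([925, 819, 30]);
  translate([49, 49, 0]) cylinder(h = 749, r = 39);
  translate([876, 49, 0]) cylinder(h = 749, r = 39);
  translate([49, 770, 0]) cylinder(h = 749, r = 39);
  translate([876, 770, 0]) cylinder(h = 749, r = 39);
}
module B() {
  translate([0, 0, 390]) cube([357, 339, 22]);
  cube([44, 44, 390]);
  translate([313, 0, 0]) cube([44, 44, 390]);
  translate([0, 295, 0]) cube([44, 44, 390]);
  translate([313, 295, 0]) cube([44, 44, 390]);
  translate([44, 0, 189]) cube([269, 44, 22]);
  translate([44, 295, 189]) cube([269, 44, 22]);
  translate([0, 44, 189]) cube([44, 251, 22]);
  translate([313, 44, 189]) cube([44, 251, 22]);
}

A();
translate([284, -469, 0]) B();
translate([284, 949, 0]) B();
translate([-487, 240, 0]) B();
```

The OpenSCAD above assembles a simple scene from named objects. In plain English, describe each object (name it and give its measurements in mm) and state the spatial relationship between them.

A is a table with a 925×819 mm rectangular top, 30 mm thick, top surface at z = 779 mm, supported by four round legs of 78 mm diameter, each leg's bounding box inset 10 mm from the nearest pair of top edges, running from the floor.

B is a four-legged stool. The seat is 357×339 mm, 22 mm thick, top at z = 412 mm. It stands on four square legs, each 44×44 mm in cross-section, from z = 0 to the seat underside, each flush with a corner of the seat. Four stretchers, 44 mm wide and 22 mm tall, connect adjacent legs with their undersides at z = 189 mm, each running between the inner faces of the legs it joins and aligned with the legs' outer faces on the other axis.

Three stools sit around the table at the −y, +y, −x sides.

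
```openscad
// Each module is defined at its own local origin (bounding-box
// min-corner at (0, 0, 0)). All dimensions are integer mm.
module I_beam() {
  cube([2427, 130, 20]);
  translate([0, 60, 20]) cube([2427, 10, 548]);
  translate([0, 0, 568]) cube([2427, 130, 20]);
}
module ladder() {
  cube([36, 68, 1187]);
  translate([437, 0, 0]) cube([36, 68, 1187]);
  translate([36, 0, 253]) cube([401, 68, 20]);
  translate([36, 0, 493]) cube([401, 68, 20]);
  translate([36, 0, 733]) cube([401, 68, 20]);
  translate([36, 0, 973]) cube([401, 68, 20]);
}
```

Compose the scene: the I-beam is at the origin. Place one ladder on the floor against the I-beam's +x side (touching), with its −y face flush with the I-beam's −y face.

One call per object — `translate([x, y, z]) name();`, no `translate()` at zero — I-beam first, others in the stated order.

I_beam();
translate([2427, 0, 0]) ladder();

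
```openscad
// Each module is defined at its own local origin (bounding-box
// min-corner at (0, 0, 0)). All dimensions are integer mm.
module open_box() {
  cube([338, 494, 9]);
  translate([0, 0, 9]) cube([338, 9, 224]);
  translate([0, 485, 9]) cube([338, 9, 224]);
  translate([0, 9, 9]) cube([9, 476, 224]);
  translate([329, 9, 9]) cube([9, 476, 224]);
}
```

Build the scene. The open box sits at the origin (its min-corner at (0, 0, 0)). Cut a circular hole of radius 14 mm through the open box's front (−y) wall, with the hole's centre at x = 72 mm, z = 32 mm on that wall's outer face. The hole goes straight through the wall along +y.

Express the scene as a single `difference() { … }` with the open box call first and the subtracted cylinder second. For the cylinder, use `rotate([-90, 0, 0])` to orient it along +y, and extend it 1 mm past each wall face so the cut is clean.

difference() {
  open_box();
  translate([72, -1, 32]) rotate([-90, 0, 0]) cylinder(h = 11, r = 14);
}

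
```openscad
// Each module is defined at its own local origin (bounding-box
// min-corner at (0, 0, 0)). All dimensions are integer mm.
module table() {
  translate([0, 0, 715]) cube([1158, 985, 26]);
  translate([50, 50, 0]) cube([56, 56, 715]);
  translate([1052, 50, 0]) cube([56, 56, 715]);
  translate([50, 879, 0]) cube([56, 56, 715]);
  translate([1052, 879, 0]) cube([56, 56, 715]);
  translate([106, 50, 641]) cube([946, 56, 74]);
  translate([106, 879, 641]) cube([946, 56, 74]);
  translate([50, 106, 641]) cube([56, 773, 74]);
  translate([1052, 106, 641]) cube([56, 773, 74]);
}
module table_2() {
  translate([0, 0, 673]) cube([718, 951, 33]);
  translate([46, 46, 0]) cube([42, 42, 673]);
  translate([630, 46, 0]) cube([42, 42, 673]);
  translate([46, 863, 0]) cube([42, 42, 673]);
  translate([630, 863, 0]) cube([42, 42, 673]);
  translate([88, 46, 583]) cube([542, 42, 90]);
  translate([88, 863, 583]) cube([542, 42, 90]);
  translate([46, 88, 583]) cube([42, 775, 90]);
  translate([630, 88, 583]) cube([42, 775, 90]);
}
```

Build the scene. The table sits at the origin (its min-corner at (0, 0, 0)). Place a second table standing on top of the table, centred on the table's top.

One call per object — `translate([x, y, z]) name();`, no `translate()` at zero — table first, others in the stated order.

table();
translate([220, 17, 741]) table_2();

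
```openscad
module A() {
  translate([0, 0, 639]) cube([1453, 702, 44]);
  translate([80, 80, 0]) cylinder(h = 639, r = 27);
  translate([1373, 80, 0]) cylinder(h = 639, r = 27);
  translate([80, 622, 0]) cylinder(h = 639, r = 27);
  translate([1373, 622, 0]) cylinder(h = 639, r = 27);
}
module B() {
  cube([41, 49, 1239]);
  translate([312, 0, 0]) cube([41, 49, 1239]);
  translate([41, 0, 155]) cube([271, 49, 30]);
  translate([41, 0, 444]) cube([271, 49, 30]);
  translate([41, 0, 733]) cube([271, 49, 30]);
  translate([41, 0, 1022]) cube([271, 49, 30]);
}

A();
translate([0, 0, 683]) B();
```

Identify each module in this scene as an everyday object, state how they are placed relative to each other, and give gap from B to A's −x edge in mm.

The ladder's min-x is at 0; the table's min-x is 0; gap = 0 mm.

A is a table. B is a ladder. The ladder is on top of the table. The gap from the ladder to the table's −x edge is 0 mm.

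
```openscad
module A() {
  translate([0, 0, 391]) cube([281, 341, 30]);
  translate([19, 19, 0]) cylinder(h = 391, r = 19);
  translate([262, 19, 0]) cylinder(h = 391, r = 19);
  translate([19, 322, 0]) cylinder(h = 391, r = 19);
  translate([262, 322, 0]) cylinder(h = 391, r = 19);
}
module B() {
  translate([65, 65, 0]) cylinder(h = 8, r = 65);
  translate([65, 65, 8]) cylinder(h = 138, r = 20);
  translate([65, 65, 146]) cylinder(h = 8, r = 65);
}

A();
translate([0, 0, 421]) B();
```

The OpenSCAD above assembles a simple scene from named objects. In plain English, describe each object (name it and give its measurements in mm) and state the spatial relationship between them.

A is a four-legged stool. The seat is a 281×341×30 mm slab whose top surface is at z = 421 mm; four round legs, each 38 mm in diameter, run from the floor (z = 0) to the underside of the seat, each leg's axis is inset half a diameter from the nearest pair of seat edges (so the leg's bounding box is flush with the corner).

B is a spool: two coaxial disc flanges of radius 65 mm and thickness 8 mm, joined by a core cylinder of radius 20 mm and height 138 mm. The lower flange rests on z = 0 and the three cylinders share a vertical axis.

The spool is on top of the stool.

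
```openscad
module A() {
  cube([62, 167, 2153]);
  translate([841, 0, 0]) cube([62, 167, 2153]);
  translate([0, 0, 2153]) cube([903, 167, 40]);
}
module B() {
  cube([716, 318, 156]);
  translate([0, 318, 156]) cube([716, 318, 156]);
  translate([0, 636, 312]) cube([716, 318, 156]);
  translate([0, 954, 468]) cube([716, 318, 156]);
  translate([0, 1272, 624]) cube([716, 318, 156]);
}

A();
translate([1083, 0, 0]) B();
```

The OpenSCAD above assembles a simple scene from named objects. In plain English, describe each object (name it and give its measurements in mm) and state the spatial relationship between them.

A is a door frame. The clear opening is 779 mm wide and 2153 mm high. Two 62 mm wide jambs, 167 mm deep, stand either side of the opening from the floor to the top of the opening. A 40 mm thick head sits across the top of both jambs, spanning the full outside width of the frame.

B is a run of 5 identical solid stair steps. Each tread is 716×318 mm and each step block is 156 mm high. Step 1 rests on the floor; step k is offset from step 1 by (k−1)×318 mm in y and (k−1)×156 mm in z.

The staircase is on the floor beside the door frame on its +x side.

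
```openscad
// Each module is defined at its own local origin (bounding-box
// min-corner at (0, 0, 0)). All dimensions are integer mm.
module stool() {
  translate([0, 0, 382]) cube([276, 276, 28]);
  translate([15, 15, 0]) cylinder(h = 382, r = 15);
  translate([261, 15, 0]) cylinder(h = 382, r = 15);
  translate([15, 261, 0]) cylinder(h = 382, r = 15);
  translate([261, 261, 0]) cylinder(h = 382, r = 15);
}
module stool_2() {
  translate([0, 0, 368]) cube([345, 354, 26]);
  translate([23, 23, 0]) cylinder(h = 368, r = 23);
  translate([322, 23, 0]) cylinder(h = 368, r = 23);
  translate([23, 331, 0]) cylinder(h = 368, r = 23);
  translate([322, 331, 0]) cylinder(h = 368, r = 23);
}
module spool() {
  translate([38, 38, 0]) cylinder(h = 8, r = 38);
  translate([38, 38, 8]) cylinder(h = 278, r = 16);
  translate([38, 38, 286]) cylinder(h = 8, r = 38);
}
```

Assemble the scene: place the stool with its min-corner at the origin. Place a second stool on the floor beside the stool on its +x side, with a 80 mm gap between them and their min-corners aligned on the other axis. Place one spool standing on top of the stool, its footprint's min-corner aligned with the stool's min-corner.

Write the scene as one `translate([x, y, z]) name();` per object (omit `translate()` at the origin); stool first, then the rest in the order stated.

stool();
translate([356, 0, 0]) stool_2();
translate([0, 0, 410]) spool();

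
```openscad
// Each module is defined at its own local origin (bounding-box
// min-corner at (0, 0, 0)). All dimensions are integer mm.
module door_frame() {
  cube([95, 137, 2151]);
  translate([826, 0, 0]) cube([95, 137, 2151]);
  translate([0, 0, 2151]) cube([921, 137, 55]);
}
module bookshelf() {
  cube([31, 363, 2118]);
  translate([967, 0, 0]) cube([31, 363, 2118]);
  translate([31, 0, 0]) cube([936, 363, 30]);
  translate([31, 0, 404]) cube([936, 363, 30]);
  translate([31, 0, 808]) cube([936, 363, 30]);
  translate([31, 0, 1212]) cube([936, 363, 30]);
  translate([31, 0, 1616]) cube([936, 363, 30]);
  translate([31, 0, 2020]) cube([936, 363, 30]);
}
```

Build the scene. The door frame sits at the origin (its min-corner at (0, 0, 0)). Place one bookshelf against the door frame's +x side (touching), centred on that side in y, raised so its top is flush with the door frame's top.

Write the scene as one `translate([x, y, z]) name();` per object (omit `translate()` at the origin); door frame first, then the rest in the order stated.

door_frame();
translate([921, -113, 88]) bookshelf();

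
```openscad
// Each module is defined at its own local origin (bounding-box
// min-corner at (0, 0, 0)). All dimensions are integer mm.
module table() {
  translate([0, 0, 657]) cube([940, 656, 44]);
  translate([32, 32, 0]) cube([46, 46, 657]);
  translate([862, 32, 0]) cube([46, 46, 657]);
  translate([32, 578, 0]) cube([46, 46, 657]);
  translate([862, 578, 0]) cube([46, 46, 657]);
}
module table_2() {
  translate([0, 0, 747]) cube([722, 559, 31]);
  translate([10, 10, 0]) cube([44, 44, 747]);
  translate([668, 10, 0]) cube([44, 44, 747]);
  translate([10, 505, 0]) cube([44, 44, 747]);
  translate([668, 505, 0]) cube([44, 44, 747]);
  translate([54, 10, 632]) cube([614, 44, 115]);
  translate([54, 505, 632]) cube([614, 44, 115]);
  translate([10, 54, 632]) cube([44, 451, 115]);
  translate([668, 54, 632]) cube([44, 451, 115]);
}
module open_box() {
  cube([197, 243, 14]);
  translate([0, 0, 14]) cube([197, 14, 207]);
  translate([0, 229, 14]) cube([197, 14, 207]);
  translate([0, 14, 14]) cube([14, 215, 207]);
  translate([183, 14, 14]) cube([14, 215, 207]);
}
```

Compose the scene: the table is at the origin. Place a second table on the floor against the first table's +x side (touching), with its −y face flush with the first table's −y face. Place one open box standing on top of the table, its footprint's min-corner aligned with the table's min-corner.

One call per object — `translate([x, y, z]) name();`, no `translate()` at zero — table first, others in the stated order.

table();
translate([940, 0, 0]) table_2();
translate([0, 0, 701]) open_box();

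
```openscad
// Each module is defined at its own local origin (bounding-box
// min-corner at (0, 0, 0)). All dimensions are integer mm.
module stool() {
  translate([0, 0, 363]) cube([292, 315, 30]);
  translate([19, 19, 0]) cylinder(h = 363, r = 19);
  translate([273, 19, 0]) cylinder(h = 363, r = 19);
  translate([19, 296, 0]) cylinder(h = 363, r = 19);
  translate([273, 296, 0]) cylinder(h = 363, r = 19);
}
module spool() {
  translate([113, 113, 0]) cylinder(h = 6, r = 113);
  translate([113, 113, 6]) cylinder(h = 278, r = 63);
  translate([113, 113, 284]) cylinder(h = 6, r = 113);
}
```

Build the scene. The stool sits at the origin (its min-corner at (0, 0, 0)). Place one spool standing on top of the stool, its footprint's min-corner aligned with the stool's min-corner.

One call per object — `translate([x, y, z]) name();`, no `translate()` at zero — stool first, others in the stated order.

stool();
translate([0, 0, 393]) spool();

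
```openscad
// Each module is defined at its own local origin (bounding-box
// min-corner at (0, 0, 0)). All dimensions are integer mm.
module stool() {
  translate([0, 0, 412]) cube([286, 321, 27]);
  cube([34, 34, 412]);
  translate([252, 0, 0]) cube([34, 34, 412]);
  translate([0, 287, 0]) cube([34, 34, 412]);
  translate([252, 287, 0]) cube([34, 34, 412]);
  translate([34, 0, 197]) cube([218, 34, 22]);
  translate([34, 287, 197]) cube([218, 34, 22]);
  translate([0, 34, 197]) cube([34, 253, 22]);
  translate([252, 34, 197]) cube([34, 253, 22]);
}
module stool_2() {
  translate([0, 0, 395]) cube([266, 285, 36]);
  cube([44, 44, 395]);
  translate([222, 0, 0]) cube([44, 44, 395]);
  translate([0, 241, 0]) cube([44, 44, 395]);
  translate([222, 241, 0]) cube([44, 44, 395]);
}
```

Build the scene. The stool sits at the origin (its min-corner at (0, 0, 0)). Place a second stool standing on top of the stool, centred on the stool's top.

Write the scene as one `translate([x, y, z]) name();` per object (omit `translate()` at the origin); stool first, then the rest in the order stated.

stool();
translate([10, 18, 439]) stool_2();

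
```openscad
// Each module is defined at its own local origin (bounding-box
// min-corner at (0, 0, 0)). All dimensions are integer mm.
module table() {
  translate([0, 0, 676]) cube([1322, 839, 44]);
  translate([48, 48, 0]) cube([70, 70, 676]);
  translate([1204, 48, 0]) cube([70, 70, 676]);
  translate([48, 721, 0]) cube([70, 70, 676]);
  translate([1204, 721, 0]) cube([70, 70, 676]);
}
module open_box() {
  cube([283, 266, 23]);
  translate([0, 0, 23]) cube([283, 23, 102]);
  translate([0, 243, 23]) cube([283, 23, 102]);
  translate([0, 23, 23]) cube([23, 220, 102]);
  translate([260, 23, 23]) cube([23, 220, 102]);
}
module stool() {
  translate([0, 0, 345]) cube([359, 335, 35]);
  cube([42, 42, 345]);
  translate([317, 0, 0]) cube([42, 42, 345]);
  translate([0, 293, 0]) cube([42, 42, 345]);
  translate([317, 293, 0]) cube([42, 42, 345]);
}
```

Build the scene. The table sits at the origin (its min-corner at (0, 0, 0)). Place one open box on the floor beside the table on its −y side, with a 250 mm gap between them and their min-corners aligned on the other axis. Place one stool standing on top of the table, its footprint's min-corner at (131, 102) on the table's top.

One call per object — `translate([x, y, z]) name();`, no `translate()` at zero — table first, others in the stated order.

table();
translate([0, -516, 0]) open_box();
translate([131, 102, 720]) stool();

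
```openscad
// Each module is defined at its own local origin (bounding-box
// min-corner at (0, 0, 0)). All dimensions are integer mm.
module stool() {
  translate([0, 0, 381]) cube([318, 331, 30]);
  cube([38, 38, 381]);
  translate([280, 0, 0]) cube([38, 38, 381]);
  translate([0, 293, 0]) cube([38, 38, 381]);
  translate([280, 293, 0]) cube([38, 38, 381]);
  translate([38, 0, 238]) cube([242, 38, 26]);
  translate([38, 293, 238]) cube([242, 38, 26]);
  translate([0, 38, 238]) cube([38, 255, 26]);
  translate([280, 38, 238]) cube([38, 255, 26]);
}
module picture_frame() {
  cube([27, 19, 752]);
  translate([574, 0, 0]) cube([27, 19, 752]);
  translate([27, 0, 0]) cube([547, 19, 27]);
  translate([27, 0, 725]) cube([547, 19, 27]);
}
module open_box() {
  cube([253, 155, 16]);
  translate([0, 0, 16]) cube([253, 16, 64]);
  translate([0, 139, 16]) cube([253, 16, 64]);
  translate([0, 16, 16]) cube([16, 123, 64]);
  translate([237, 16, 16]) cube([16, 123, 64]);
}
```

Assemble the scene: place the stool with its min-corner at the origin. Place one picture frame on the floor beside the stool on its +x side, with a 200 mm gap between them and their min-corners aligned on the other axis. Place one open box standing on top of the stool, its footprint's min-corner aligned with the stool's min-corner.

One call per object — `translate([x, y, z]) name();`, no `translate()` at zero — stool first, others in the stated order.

stool();
translate([518, 0, 0]) picture_frame();
translate([0, 0, 411]) open_box();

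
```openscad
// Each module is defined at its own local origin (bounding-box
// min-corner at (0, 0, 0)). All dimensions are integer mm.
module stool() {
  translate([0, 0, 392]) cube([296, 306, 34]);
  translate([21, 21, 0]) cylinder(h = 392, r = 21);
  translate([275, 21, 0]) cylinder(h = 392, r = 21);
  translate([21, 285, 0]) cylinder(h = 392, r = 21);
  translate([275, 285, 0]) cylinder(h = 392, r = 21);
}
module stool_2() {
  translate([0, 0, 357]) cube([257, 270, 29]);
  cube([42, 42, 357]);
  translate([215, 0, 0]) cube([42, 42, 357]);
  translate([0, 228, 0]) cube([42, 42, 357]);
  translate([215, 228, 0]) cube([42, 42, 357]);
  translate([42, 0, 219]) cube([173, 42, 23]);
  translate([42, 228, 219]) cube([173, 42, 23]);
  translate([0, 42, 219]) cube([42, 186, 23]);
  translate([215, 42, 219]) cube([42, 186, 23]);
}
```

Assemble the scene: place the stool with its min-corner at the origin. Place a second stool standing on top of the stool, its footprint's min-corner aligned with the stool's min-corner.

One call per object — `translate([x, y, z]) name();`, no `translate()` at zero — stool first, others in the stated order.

stool();
translate([0, 0, 426]) stool_2();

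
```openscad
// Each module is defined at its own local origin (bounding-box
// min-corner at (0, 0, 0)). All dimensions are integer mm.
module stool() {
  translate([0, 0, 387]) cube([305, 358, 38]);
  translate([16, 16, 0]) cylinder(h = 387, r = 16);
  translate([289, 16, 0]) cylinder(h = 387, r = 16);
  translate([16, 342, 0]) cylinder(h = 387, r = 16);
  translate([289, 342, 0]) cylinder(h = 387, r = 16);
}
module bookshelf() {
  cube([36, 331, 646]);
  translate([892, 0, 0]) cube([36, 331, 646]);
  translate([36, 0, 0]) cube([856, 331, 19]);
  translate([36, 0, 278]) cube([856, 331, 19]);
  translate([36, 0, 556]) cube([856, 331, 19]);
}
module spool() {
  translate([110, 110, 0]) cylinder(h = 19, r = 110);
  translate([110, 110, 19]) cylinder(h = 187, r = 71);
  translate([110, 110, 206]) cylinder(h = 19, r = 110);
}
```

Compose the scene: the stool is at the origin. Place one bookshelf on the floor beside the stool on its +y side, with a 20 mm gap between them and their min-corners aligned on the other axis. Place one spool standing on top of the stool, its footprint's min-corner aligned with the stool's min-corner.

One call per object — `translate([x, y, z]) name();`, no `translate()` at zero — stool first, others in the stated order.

stool();
translate([0, 378, 0]) bookshelf();
translate([0, 0, 425]) spool();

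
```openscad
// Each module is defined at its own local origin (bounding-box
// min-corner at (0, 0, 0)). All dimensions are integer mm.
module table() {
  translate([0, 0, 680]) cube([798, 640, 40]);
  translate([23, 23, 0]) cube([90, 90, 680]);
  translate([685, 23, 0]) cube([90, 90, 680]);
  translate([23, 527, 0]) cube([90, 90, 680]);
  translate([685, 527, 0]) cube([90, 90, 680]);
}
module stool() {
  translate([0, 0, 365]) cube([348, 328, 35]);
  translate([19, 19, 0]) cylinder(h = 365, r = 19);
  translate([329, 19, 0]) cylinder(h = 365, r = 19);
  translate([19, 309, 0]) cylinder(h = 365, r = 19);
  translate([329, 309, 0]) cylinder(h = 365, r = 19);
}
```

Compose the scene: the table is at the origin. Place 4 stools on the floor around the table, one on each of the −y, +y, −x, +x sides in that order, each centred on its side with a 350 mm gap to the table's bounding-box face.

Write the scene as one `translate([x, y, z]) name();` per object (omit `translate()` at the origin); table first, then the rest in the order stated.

table();
translate([225, -678, 0]) stool();
translate([225, 990, 0]) stool();
translate([-698, 156, 0]) stool();
translate([1148, 156, 0]) stool();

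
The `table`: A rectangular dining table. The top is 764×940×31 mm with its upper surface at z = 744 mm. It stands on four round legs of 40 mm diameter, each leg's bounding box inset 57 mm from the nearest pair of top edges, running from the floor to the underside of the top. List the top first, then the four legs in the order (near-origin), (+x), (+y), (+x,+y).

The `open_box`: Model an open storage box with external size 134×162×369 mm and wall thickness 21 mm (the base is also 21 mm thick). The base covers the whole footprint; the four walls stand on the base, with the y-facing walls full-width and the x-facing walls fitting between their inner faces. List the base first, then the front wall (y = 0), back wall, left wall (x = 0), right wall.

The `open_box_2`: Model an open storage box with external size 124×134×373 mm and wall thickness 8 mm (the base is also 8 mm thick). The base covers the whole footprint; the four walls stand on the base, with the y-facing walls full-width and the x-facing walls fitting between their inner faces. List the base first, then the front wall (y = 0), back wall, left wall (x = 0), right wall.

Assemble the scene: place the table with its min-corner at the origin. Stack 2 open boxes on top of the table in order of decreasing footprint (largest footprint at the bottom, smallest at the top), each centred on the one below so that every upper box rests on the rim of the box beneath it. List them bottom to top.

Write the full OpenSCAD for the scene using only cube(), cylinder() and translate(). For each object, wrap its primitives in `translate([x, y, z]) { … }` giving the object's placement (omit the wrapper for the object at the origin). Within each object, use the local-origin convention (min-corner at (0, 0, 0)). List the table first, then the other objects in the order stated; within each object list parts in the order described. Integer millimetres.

translate([0, 0, 713]) cube([764, 940, 31]);
translate([77, 77, 0]) cylinder(h = 713, r = 20);
translate([687, 77, 0]) cylinder(h = 713, r = 20);
translate([77, 863, 0]) cylinder(h = 713, r = 20);
translate([687, 863, 0]) cylinder(h = 713, r = 20);
translate([315, 389, 744]) {
  cube([134, 162, 21]);
  translate([0, 0, 21]) cube([134, 21, 348]);
  translate([0, 141, 21]) cube([134, 21, 348]);
  translate([0, 21, 21]) cube([21, 120, 348]);
  translate([113, 21, 21]) cube([21, 120, 348]);
}
translate([320, 403, 1113]) {
  cube([124, 134, 8]);
  translate([0, 0, 8]) cube([124, 8, 365]);
  translate([0, 126, 8]) cube([124, 8, 365]);
  translate([0, 8, 8]) cube([8, 118, 365]);
  translate([116, 8, 8]) cube([8, 118, 365]);
}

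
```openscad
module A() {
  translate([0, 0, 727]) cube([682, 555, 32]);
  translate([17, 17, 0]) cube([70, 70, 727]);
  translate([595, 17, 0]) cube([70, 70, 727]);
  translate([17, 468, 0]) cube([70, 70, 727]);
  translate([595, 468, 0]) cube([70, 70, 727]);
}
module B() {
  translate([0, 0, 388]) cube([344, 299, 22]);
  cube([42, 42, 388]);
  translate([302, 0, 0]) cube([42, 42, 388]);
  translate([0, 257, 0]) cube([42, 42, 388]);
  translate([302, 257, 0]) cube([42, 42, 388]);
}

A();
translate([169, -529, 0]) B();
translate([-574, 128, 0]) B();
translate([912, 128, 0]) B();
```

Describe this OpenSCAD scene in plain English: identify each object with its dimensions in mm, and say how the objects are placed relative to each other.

A is a table with a 682×555 mm rectangular top, 32 mm thick, top surface at z = 759 mm, supported by four 70×70 mm square legs, each inset 17 mm from the nearest pair of top edges, running from the floor.

B is a four-legged stool. The seat is a 344×299×22 mm slab whose top surface is at z = 410 mm; four square legs, each 42×42 mm in cross-section, run from the floor (z = 0) to the underside of the seat, each flush with a corner of the seat.

Three stools sit around the table at the −y, −x, +x sides.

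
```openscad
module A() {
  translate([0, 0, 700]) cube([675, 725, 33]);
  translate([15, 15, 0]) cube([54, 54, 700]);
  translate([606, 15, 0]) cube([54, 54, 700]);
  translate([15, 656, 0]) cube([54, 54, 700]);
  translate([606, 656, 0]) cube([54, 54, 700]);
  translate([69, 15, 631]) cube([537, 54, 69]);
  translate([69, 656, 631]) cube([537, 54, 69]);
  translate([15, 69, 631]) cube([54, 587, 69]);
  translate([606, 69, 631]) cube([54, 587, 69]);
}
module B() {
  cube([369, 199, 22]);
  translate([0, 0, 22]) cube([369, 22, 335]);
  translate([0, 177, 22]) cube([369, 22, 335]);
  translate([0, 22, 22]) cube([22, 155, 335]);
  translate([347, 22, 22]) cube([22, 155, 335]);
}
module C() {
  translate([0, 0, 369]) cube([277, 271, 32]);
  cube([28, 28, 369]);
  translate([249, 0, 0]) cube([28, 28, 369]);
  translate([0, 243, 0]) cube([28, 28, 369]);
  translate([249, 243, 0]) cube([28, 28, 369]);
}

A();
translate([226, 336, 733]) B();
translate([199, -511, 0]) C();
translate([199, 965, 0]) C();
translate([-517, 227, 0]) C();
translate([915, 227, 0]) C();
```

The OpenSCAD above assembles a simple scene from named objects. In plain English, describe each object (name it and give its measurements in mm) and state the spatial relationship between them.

A is a table: top 675 mm (x) × 725 mm (y), 33 mm thick, upper face at z = 733 mm, on four 54×54 mm square legs, each inset 15 mm from the nearest pair of top edges, running from z = 0 to the bottom of the top. Four apron rails, 54 mm thick and 69 mm tall, run between adjacent legs with their top edges flush with the underside of the top and their outer faces flush with the legs' outer faces.

B is an open storage box with external size 369×199×357 mm and wall thickness 22 mm (the base is also 22 mm thick). The base covers the whole footprint; the four walls stand on the base, with the y-facing walls full-width and the x-facing walls fitting between their inner faces.

C is a four-legged stool. The seat is a 277×271×32 mm slab whose top surface is at z = 401 mm; four square legs, each 28×28 mm in cross-section, run from the floor (z = 0) to the underside of the seat, each flush with a corner of the seat.

The open box is on top of the table. Four stools sit around the table at the −y, +y, −x, +x sides.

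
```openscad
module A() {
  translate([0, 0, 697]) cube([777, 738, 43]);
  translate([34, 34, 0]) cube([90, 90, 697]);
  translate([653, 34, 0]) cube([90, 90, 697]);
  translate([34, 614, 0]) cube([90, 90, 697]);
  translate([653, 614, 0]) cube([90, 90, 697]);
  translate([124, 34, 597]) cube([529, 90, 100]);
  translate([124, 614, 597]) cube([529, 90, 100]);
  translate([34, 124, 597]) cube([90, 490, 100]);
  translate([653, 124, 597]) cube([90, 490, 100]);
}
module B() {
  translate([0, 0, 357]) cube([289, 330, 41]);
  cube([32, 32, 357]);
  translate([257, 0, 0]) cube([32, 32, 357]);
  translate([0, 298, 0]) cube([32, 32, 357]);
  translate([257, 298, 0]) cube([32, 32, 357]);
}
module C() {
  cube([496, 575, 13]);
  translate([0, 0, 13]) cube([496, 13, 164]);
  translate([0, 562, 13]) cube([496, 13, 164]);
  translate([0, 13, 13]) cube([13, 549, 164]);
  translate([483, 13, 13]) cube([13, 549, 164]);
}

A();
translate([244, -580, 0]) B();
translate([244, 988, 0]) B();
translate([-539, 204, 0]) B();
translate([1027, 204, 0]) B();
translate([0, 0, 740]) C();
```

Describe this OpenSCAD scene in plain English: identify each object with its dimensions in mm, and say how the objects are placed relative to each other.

A is a table with a 777×738 mm rectangular top, 43 mm thick, top surface at z = 740 mm, supported by four 90×90 mm square legs, each inset 34 mm from the nearest pair of top edges, running from the floor. Four apron rails, 90 mm thick and 100 mm tall, run between adjacent legs with their top edges flush with the underside of the top and their outer faces flush with the legs' outer faces.

B is a simple wooden stool: a rectangular seat 289 mm (x) by 330 mm (y), 41 mm thick, top face at z = 398 mm, on four square legs, each 32×32 mm in cross-section. The legs rest on z = 0, each flush with a corner of the seat.

C is an open storage box with external size 496×575×177 mm and wall thickness 13 mm (the base is also 13 mm thick). The base covers the whole footprint; the four walls stand on the base, with the y-facing walls full-width and the x-facing walls fitting between their inner faces.

Four stools sit around the table at the −y, +y, −x, +x sides. The open box is on top of the table.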